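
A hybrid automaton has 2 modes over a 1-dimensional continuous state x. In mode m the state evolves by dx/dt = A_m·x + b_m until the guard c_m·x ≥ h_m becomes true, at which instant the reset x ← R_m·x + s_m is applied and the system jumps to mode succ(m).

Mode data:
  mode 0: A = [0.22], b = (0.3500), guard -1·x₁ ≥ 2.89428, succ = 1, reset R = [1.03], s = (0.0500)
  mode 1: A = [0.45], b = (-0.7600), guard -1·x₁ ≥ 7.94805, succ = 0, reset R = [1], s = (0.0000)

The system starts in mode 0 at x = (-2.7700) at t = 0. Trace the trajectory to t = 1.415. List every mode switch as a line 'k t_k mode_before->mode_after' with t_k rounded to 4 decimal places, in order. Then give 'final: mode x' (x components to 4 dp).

Mode 0: guard c·x = 2.8943 hit at Δt = 0.4555 (t = 0.4555), x⁻ = (-2.8943) → reset → x⁺ = (-2.9311), jump to mode 1
Mode 1: flow for 0.9595 to horizon, guard not reached → x = (-5.4259)

1 0.4555 0->1
final: 1 -5.4259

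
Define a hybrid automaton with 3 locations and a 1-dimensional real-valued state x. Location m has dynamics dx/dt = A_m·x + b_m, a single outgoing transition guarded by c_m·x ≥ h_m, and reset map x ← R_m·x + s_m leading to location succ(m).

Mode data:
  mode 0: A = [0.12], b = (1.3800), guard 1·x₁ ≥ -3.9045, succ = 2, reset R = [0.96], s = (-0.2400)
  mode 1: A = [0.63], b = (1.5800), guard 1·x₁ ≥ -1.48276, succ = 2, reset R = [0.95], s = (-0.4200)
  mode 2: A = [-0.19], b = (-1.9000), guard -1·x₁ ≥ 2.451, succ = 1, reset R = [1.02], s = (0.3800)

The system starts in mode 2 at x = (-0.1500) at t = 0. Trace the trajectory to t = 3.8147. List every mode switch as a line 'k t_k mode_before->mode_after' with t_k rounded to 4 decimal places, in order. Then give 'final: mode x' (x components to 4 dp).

1 1.4003 2->1
2 2.9429 1->2
3 3.3598 2->1
final: 1 -1.9913

Mode 2: guard c·x = 2.4510 hit at Δt = 1.4003 (t = 1.4003), x⁻ = (-2.4510) → reset → x⁺ = (-2.1200), jump to mode 1
Mode 1: guard c·x = -1.4828 hit at Δt = 1.5426 (t = 2.9429), x⁻ = (-1.4828) → reset → x⁺ = (-1.8286), jump to mode 2
Mode 2: guard c·x = 2.4510 hit at Δt = 0.4170 (t = 3.3598), x⁻ = (-2.4510) → reset → x⁺ = (-2.1200), jump to mode 1
Mode 1: flow for 0.4549 to horizon, guard not reached → x = (-1.9913)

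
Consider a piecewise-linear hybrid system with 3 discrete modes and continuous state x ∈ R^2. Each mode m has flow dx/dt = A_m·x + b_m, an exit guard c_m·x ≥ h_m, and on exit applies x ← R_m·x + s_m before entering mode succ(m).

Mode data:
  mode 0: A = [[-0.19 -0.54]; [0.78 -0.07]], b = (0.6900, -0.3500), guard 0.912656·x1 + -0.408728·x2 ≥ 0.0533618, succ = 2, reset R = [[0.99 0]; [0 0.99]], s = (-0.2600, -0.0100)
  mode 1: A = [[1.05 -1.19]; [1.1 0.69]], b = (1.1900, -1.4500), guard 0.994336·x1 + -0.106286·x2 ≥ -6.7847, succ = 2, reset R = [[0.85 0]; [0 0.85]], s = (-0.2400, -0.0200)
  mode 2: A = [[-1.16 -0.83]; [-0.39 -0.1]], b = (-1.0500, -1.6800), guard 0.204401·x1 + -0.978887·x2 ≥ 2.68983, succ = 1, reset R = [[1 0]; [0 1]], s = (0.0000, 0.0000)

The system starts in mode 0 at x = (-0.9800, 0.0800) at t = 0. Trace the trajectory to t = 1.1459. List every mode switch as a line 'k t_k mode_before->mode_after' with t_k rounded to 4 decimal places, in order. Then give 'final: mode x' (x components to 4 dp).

1 0.8143 0->2
final: 2 -0.4098 -1.0483

Mode 0: guard c·x = 0.0534 hit at Δt = 0.8143 (t = 0.8143), x⁻ = (-0.1973, -0.5711) → reset → x⁺ = (-0.4553, -0.5754), jump to mode 2
Mode 2: flow for 0.3316 to horizon, guard not reached → x = (-0.4098, -1.0483)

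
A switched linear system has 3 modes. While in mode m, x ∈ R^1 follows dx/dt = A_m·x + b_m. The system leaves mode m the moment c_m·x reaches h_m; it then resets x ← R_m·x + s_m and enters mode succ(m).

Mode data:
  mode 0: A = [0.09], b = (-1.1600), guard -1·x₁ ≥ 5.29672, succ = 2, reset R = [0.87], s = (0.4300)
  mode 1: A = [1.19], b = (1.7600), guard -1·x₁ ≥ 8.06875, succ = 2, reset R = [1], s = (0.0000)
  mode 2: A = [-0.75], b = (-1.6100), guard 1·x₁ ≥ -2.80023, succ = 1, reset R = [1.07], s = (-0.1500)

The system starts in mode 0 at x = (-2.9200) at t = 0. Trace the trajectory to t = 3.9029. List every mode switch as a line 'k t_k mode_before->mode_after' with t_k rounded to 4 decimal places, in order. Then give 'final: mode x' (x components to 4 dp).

1 1.5562 0->2
2 3.0683 2->1
final: 1 -5.9802

Mode 0: guard c·x = 5.2967 hit at Δt = 1.5562 (t = 1.5562), x⁻ = (-5.2967) → reset → x⁺ = (-4.1781), jump to mode 2
Mode 2: guard c·x = -2.8002 hit at Δt = 1.5121 (t = 3.0683), x⁻ = (-2.8002) → reset → x⁺ = (-3.1462), jump to mode 1
Mode 1: flow for 0.8346 to horizon, guard not reached → x = (-5.9802)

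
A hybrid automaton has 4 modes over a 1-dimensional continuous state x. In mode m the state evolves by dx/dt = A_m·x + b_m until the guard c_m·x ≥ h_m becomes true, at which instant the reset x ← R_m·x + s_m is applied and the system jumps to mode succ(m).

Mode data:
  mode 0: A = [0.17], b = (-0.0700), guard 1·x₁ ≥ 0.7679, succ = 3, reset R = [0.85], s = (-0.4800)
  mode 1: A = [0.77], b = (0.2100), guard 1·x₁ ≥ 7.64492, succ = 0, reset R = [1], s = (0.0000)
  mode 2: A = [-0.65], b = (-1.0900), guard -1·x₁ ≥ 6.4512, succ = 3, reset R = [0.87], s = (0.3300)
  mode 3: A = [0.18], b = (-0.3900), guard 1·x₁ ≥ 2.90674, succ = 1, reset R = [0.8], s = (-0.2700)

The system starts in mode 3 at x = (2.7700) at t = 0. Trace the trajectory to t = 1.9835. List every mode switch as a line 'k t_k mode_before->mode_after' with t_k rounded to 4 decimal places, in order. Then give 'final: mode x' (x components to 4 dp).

1 1.1349 3->1
final: 1 4.2022

Mode 3: guard c·x = 2.9067 hit at Δt = 1.1349 (t = 1.1349), x⁻ = (2.9067) → reset → x⁺ = (2.0554), jump to mode 1
Mode 1: flow for 0.8486 to horizon, guard not reached → x = (4.2022)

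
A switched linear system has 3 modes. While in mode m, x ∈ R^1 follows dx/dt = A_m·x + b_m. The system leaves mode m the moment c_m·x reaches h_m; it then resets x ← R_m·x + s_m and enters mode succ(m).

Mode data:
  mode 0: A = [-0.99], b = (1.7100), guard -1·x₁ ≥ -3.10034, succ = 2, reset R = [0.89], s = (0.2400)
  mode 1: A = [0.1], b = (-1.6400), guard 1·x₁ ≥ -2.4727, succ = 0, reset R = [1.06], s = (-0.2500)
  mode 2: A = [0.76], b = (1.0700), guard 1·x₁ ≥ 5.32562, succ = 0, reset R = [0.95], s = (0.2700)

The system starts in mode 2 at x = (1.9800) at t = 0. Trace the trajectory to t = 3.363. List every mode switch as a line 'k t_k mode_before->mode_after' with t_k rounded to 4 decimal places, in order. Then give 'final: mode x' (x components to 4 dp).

1 0.9038 2->0
2 1.8780 0->2
3 2.4357 2->0
final: 0 3.1656

Mode 2: guard c·x = 5.3256 hit at Δt = 0.9038 (t = 0.9038), x⁻ = (5.3256) → reset → x⁺ = (5.3293), jump to mode 0
Mode 0: guard c·x = -3.1003 hit at Δt = 0.9742 (t = 1.8780), x⁻ = (3.1003) → reset → x⁺ = (2.9993), jump to mode 2
Mode 2: guard c·x = 5.3256 hit at Δt = 0.5577 (t = 2.4357), x⁻ = (5.3256) → reset → x⁺ = (5.3293), jump to mode 0
Mode 0: flow for 0.9273 to horizon, guard not reached → x = (3.1656)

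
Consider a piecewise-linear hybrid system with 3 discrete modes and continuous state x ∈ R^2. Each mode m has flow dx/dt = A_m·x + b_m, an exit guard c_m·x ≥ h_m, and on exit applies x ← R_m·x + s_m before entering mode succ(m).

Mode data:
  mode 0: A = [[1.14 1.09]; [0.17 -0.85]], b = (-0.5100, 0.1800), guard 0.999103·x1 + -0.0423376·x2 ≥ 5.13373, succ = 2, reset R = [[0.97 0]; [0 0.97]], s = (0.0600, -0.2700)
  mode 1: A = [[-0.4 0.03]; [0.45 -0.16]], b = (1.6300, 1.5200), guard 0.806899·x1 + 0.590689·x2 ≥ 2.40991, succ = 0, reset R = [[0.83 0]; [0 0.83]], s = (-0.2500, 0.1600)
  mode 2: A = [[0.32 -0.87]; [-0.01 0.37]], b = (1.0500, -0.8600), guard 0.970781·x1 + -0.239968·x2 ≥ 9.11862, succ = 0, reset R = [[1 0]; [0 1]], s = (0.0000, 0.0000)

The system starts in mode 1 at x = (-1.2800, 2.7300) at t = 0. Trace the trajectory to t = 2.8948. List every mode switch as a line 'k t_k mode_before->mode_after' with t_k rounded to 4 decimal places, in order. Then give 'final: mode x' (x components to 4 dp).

1 0.9065 1->0
2 2.0684 0->2
final: 2 6.7442 0.8675

Mode 1: guard c·x = 2.4099 hit at Δt = 0.9065 (t = 0.9065), x⁻ = (0.4192, 3.5072) → reset → x⁺ = (0.0980, 3.0709), jump to mode 0
Mode 0: guard c·x = 5.1337 hit at Δt = 1.1619 (t = 2.0684), x⁻ = (5.2066, 1.6111) → reset → x⁺ = (5.1104, 1.2928), jump to mode 2
Mode 2: flow for 0.8264 to horizon, guard not reached → x = (6.7442, 0.8675)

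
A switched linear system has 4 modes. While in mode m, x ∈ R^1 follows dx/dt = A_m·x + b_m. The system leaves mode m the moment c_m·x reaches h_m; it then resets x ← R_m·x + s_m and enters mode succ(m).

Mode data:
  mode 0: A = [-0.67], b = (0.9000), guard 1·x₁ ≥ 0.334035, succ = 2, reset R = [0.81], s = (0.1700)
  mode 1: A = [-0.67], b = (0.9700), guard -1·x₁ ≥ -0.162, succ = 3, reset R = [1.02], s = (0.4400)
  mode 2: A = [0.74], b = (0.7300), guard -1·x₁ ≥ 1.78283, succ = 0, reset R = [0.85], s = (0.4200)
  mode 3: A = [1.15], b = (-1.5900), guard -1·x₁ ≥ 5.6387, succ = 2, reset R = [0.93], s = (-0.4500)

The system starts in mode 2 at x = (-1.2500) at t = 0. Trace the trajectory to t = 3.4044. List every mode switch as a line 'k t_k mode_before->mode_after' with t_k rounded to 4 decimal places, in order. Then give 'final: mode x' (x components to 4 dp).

1 1.4945 2->0
2 2.8113 0->2
final: 2 1.2269

Mode 2: guard c·x = 1.7828 hit at Δt = 1.4945 (t = 1.4945), x⁻ = (-1.7828) → reset → x⁺ = (-1.0954), jump to mode 0
Mode 0: guard c·x = 0.3340 hit at Δt = 1.3168 (t = 2.8113), x⁻ = (0.3340) → reset → x⁺ = (0.4406), jump to mode 2
Mode 2: flow for 0.5931 to horizon, guard not reached → x = (1.2269)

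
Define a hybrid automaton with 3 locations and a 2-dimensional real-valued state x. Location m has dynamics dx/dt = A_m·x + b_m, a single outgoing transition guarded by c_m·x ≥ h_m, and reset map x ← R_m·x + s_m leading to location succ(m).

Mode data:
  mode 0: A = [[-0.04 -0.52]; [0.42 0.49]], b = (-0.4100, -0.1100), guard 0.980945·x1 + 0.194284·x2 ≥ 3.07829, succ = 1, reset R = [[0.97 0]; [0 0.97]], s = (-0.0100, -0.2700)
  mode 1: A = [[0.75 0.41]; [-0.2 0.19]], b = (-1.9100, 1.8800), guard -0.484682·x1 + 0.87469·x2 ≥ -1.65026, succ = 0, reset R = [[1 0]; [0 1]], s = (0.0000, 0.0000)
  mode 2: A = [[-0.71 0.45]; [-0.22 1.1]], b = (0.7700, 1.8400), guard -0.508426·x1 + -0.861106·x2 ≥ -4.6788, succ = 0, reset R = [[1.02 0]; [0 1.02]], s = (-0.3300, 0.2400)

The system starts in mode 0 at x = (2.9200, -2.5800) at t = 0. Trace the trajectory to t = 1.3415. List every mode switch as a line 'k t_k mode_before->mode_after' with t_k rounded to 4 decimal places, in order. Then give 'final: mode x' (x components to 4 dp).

Mode 0: guard c·x = 3.0783 hit at Δt = 0.8977 (t = 0.8977), x⁻ = (3.6502, -2.5855) → reset → x⁺ = (3.5307, -2.7780), jump to mode 1
Mode 1: flow for 0.4438 to horizon, guard not reached → x = (3.3501, -2.4706)

1 0.8977 0->1
final: 1 3.3501 -2.4706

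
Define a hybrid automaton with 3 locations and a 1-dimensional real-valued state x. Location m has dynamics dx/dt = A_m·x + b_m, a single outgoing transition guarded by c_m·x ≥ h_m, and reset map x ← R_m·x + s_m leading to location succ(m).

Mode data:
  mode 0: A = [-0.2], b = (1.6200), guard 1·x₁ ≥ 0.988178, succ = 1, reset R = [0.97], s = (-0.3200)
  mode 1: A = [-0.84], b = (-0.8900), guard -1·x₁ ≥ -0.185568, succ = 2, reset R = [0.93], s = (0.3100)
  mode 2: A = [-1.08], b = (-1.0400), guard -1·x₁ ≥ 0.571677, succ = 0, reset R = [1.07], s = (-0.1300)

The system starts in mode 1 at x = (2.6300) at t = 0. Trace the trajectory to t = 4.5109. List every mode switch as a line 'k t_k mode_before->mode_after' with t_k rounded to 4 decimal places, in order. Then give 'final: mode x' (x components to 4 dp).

Mode 1: guard c·x = -0.1856 hit at Δt = 1.2932 (t = 1.2932), x⁻ = (0.1856) → reset → x⁺ = (0.4826), jump to mode 2
Mode 2: guard c·x = 0.5717 hit at Δt = 1.2100 (t = 2.5032), x⁻ = (-0.5717) → reset → x⁺ = (-0.7417), jump to mode 0
Mode 0: guard c·x = 0.9882 hit at Δt = 1.0886 (t = 3.5918), x⁻ = (0.9882) → reset → x⁺ = (0.6385), jump to mode 1
Mode 1: guard c·x = -0.1856 hit at Δt = 0.3694 (t = 3.9612), x⁻ = (0.1856) → reset → x⁺ = (0.4826), jump to mode 2
Mode 2: flow for 0.5497 to horizon, guard not reached → x = (-0.1646)

1 1.2932 1->2
2 2.5032 2->0
3 3.5918 0->1
4 3.9612 1->2
final: 2 -0.1646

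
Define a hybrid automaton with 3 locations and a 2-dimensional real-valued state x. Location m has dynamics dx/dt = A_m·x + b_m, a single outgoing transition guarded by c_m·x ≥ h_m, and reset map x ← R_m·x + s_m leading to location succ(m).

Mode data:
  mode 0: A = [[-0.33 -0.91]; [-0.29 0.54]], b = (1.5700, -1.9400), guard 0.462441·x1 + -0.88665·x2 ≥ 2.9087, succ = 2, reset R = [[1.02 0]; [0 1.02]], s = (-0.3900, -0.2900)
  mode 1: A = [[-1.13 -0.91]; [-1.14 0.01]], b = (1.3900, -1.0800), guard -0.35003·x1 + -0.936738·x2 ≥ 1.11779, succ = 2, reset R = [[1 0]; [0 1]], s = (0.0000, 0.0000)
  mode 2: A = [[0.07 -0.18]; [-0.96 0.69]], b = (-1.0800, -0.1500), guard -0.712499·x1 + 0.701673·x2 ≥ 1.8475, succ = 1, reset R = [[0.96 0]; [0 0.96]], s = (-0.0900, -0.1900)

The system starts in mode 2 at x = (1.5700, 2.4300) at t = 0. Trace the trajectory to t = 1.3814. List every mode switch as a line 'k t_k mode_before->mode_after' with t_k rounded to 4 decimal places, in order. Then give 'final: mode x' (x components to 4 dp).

Mode 2: guard c·x = 1.8475 hit at Δt = 0.8109 (t = 0.8109), x⁻ = (0.3683, 3.0070) → reset → x⁺ = (0.2636, 2.6967), jump to mode 1
Mode 1: flow for 0.5705 to horizon, guard not reached → x = (-0.1734, 2.0965)

1 0.8109 2->1
final: 1 -0.1734 2.0965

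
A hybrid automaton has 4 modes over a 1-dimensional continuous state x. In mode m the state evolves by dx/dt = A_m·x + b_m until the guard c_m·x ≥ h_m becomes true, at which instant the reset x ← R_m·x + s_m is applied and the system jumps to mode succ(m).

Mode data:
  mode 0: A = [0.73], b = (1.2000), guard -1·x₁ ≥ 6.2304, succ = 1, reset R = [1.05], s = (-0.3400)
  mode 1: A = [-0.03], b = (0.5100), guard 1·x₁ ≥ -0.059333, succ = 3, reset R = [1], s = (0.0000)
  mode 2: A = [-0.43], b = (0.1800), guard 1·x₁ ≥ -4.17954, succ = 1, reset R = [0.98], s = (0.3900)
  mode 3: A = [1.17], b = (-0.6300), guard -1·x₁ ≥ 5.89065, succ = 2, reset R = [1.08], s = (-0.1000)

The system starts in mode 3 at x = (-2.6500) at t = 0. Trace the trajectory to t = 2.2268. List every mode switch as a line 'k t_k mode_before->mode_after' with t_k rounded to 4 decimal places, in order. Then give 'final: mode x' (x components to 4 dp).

1 0.5994 3->2
2 1.5367 2->1
final: 1 -3.2817

Mode 3: guard c·x = 5.8906 hit at Δt = 0.5994 (t = 0.5994), x⁻ = (-5.8906) → reset → x⁺ = (-6.4619), jump to mode 2
Mode 2: guard c·x = -4.1795 hit at Δt = 0.9373 (t = 1.5367), x⁻ = (-4.1795) → reset → x⁺ = (-3.7059), jump to mode 1
Mode 1: flow for 0.6901 to horizon, guard not reached → x = (-3.2817)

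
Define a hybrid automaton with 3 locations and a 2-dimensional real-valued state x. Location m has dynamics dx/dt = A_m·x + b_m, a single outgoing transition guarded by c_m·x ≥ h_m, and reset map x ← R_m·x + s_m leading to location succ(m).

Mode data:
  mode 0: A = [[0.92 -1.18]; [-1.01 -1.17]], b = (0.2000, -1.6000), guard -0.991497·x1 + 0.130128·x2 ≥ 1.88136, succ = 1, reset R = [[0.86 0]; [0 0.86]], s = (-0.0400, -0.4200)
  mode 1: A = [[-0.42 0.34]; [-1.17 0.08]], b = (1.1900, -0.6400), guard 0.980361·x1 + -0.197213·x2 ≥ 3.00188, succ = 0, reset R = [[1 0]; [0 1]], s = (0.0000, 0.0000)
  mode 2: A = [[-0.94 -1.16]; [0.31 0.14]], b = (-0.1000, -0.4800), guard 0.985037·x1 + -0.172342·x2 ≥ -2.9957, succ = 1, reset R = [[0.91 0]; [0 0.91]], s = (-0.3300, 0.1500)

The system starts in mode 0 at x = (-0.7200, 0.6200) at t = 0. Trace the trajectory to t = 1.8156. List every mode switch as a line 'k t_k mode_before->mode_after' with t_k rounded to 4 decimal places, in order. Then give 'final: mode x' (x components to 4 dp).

Mode 0: guard c·x = 1.8814 hit at Δt = 0.9606 (t = 0.9606), x⁻ = (-1.8872, 0.0788) → reset → x⁺ = (-1.6630, -0.3522), jump to mode 1
Mode 1: flow for 0.8550 to horizon, guard not reached → x = (-0.3128, 0.0554)

1 0.9606 0->1
final: 1 -0.3128 0.0554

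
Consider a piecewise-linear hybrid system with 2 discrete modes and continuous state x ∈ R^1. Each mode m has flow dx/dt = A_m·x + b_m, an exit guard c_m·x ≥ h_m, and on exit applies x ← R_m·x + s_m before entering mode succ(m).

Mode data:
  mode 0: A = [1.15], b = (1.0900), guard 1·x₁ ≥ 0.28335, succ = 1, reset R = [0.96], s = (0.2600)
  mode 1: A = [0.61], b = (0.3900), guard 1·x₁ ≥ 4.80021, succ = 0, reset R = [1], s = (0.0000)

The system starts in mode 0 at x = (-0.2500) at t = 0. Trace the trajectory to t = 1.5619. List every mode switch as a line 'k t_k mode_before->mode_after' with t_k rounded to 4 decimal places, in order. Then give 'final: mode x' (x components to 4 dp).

1 0.4937 0->1
final: 1 1.6080

Mode 0: guard c·x = 0.2833 hit at Δt = 0.4937 (t = 0.4937), x⁻ = (0.2834) → reset → x⁺ = (0.5320), jump to mode 1
Mode 1: flow for 1.0682 to horizon, guard not reached → x = (1.6080)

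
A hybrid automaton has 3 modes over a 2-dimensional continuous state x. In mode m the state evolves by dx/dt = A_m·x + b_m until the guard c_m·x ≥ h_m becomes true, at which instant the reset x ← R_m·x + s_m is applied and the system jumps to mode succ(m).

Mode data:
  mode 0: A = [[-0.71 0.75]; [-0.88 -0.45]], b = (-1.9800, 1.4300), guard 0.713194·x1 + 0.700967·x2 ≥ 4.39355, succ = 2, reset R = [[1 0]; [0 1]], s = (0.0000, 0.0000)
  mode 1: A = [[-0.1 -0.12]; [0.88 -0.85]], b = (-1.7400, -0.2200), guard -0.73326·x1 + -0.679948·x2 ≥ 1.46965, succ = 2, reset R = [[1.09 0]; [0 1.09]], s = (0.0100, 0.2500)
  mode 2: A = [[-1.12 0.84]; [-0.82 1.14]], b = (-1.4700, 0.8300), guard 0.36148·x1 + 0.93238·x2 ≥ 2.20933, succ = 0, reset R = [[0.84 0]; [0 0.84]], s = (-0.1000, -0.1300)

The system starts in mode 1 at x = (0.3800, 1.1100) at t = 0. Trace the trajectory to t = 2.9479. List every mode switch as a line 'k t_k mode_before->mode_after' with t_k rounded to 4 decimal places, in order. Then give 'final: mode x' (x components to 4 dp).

Mode 1: guard c·x = 1.4696 hit at Δt = 1.2008 (t = 1.2008), x⁻ = (-1.6900, -0.3389) → reset → x⁺ = (-1.8321, -0.1194), jump to mode 2
Mode 2: guard c·x = 2.2093 hit at Δt = 0.8580 (t = 2.0588), x⁻ = (-0.8873, 2.7136) → reset → x⁺ = (-0.8454, 2.1494), jump to mode 0
Mode 0: flow for 0.8891 to horizon, guard not reached → x = (-0.4582, 2.9142)

1 1.2008 1->2
2 2.0588 2->0
final: 0 -0.4582 2.9142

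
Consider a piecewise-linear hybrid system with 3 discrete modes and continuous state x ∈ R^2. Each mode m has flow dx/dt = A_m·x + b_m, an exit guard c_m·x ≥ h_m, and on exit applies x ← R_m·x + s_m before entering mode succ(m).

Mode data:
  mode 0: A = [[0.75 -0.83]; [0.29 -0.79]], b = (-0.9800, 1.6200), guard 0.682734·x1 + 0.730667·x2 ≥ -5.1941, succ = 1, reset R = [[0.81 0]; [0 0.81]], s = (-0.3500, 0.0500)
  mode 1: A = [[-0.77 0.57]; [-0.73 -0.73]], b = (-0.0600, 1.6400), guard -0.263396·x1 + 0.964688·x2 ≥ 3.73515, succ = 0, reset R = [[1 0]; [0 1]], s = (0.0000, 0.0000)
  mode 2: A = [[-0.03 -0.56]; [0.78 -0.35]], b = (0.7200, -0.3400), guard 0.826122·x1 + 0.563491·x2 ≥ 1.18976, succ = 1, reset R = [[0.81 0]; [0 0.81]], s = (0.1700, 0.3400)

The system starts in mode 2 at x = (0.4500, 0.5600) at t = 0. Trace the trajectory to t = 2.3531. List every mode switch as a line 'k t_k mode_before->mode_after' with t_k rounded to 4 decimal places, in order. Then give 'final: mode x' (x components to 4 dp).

1 1.4302 2->1
final: 1 0.8221 1.1035

Mode 2: guard c·x = 1.1898 hit at Δt = 1.4302 (t = 1.4302), x⁻ = (1.0133, 0.6259) → reset → x⁺ = (0.9908, 0.8469), jump to mode 1
Mode 1: flow for 0.9229 to horizon, guard not reached → x = (0.8221, 1.1035)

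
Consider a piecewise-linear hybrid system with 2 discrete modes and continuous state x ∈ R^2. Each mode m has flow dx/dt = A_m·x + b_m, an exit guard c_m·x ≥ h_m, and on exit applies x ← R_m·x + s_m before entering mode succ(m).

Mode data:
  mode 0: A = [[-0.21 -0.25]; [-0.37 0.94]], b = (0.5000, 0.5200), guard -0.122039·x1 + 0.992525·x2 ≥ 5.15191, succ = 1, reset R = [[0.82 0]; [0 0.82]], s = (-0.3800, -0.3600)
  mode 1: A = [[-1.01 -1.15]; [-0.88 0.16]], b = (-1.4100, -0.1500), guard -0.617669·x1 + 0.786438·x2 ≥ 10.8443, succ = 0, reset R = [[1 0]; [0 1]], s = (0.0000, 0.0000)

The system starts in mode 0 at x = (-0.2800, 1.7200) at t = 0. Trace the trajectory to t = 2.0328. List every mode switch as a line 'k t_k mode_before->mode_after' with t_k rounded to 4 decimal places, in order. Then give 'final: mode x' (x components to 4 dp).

1 0.9419 0->1
final: 1 -5.5101 7.6593

Mode 0: guard c·x = 5.1519 hit at Δt = 0.9419 (t = 0.9419), x⁻ = (-0.4918, 5.1302) → reset → x⁺ = (-0.7833, 3.8468), jump to mode 1
Mode 1: flow for 1.0909 to horizon, guard not reached → x = (-5.5101, 7.6593)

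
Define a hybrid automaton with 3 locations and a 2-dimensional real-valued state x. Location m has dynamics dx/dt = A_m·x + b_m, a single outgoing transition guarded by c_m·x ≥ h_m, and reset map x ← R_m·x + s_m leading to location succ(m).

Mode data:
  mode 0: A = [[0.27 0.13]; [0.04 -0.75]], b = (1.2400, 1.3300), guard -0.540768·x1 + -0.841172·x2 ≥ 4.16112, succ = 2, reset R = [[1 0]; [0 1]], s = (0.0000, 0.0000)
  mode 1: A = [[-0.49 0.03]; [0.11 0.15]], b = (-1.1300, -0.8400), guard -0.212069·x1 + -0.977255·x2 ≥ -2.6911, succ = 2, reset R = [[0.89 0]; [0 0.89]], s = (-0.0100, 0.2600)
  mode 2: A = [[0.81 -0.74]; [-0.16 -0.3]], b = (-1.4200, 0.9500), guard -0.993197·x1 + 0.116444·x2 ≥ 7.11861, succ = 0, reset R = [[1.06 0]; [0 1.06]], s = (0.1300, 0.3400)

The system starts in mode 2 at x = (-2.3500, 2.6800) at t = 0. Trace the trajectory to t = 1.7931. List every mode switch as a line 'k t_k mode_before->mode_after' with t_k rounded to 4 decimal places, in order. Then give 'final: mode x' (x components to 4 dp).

Mode 2: guard c·x = 7.1186 hit at Δt = 0.6262 (t = 0.6262), x⁻ = (-6.7959, 3.1686) → reset → x⁺ = (-7.0736, 3.6987), jump to mode 0
Mode 0: flow for 1.1669 to horizon, guard not reached → x = (-7.4640, 2.3497)

1 0.6262 2->0
final: 0 -7.4640 2.3497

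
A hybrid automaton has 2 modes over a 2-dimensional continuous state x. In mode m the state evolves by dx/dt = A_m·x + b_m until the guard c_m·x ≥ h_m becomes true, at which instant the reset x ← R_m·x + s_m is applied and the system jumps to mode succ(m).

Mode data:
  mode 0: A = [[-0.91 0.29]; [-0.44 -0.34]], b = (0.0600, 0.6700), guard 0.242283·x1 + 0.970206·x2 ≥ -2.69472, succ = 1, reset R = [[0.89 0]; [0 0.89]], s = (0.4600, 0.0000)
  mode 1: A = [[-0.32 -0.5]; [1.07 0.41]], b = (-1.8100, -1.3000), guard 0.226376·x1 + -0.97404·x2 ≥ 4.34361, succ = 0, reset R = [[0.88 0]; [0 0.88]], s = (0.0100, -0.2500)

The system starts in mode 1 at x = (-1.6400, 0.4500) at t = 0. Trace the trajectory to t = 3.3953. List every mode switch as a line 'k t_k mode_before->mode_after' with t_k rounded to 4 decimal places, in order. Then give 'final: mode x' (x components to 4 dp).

1 1.2464 1->0
2 2.0887 0->1
3 2.7910 1->0
final: 0 -0.7607 -2.9724

Mode 1: guard c·x = 4.3436 hit at Δt = 1.2464 (t = 1.2464), x⁻ = (-1.8585, -4.8913) → reset → x⁺ = (-1.6255, -4.5544), jump to mode 0
Mode 0: guard c·x = -2.6947 hit at Δt = 0.8423 (t = 2.0887), x⁻ = (-1.2852, -2.4565) → reset → x⁺ = (-0.6838, -2.1863), jump to mode 1
Mode 1: guard c·x = 4.3436 hit at Δt = 0.7023 (t = 2.7910), x⁻ = (-0.6197, -4.6034) → reset → x⁺ = (-0.5354, -4.3010), jump to mode 0
Mode 0: flow for 0.6043 to horizon, guard not reached → x = (-0.7607, -2.9724)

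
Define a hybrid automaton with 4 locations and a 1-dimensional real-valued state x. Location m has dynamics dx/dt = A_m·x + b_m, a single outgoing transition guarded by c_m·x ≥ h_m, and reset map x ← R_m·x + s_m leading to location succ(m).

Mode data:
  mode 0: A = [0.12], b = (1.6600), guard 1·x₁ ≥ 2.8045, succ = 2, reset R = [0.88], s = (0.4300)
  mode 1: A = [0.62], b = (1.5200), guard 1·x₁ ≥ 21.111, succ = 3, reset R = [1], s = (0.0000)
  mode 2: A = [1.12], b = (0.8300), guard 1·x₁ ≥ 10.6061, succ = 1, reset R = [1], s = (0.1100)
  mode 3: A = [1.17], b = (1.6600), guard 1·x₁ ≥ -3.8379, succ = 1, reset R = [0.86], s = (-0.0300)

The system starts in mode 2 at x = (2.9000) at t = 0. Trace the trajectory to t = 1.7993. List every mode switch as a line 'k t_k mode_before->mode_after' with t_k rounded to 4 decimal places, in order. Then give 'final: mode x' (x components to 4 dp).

Mode 2: guard c·x = 10.6061 hit at Δt = 1.0149 (t = 1.0149), x⁻ = (10.6061) → reset → x⁺ = (10.7161), jump to mode 1
Mode 1: flow for 0.7844 to horizon, guard not reached → x = (18.9634)

1 1.0149 2->1
final: 1 18.9634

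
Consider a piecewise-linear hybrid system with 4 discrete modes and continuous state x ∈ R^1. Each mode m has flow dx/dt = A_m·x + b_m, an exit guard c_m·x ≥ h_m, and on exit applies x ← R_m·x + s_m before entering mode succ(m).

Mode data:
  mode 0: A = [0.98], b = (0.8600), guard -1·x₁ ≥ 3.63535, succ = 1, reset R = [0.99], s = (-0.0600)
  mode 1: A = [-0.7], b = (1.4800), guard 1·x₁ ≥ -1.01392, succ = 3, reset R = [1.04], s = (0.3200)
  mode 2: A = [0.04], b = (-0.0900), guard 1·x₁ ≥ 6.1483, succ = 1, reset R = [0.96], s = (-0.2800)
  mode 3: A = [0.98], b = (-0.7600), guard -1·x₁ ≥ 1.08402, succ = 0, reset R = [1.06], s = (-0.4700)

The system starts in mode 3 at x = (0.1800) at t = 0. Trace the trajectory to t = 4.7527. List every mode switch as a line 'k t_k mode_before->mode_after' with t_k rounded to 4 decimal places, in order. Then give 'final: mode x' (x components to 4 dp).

Mode 3: guard c·x = 1.0840 hit at Δt = 1.1619 (t = 1.1619), x⁻ = (-1.0840) → reset → x⁺ = (-1.6191), jump to mode 0
Mode 0: guard c·x = 3.6353 hit at Δt = 1.3403 (t = 2.5022), x⁻ = (-3.6353) → reset → x⁺ = (-3.6590), jump to mode 1
Mode 1: guard c·x = -1.0139 hit at Δt = 0.8754 (t = 3.3776), x⁻ = (-1.0139) → reset → x⁺ = (-0.7345), jump to mode 3
Mode 3: guard c·x = 1.0840 hit at Δt = 0.2125 (t = 3.5901), x⁻ = (-1.0840) → reset → x⁺ = (-1.6191), jump to mode 0
Mode 0: flow for 1.1626 to horizon, guard not reached → x = (-3.1946)

1 1.1619 3->0
2 2.5022 0->1
3 3.3776 1->3
4 3.5901 3->0
final: 0 -3.1946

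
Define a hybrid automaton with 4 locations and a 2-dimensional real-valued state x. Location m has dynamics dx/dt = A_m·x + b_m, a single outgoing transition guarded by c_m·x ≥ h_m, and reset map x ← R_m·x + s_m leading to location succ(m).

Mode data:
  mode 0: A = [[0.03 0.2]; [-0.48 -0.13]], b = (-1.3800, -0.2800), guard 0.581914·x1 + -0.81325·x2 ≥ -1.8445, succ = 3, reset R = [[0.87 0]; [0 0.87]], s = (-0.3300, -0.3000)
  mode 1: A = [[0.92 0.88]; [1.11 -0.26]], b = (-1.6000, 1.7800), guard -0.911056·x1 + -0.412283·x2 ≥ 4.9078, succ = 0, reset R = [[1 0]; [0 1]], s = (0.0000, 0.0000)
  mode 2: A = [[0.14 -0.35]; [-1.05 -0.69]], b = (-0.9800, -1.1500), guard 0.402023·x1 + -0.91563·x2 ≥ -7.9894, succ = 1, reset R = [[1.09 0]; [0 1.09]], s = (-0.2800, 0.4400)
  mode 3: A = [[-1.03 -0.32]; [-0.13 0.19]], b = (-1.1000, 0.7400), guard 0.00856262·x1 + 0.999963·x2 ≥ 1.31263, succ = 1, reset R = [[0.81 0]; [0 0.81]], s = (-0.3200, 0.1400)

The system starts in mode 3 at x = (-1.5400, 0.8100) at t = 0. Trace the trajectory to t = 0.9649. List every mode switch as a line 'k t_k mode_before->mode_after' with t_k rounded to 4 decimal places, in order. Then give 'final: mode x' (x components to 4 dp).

1 0.4529 3->1
final: 1 -2.8764 0.7729

Mode 3: guard c·x = 1.3126 hit at Δt = 0.4529 (t = 0.4529), x⁻ = (-1.4896, 1.3254) → reset → x⁺ = (-1.5266, 1.2136), jump to mode 1
Mode 1: flow for 0.5120 to horizon, guard not reached → x = (-2.8764, 0.7729)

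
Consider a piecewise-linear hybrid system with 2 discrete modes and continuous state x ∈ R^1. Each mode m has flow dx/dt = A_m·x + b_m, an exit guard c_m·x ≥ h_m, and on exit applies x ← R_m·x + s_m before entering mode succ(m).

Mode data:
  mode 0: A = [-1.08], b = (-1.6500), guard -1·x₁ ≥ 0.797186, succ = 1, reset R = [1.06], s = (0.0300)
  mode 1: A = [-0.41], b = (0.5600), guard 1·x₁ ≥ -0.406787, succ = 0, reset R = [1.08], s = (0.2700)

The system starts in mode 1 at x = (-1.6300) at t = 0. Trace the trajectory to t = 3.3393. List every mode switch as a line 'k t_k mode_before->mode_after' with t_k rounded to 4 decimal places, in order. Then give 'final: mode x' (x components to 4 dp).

Mode 1: guard c·x = -0.4068 hit at Δt = 1.2799 (t = 1.2799), x⁻ = (-0.4068) → reset → x⁺ = (-0.1693), jump to mode 0
Mode 0: guard c·x = 0.7972 hit at Δt = 0.5743 (t = 1.8542), x⁻ = (-0.7972) → reset → x⁺ = (-0.8150), jump to mode 1
Mode 1: guard c·x = -0.4068 hit at Δt = 0.5055 (t = 2.3597), x⁻ = (-0.4068) → reset → x⁺ = (-0.1693), jump to mode 0
Mode 0: guard c·x = 0.7972 hit at Δt = 0.5743 (t = 2.9340), x⁻ = (-0.7972) → reset → x⁺ = (-0.8150), jump to mode 1
Mode 1: flow for 0.4053 to horizon, guard not reached → x = (-0.4811)

1 1.2799 1->0
2 1.8542 0->1
3 2.3597 1->0
4 2.9340 0->1
final: 1 -0.4811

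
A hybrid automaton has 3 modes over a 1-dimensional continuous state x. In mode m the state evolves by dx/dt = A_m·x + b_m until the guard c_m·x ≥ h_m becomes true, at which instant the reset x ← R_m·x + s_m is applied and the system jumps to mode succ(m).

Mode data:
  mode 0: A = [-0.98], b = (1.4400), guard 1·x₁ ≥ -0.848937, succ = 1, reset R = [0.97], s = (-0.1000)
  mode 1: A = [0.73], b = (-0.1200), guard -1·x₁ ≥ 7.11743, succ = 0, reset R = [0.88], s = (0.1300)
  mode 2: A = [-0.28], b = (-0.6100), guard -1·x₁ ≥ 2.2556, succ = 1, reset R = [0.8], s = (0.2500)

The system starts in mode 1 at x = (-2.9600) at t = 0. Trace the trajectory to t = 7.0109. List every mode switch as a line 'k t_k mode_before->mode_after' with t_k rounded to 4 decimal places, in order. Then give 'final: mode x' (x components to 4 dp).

1 1.1591 1->0
2 2.3710 0->1
3 4.9753 1->0
4 6.1872 0->1
final: 1 -1.8203

Mode 1: guard c·x = 7.1174 hit at Δt = 1.1591 (t = 1.1591), x⁻ = (-7.1174) → reset → x⁺ = (-6.1333), jump to mode 0
Mode 0: guard c·x = -0.8489 hit at Δt = 1.2119 (t = 2.3710), x⁻ = (-0.8489) → reset → x⁺ = (-0.9235), jump to mode 1
Mode 1: guard c·x = 7.1174 hit at Δt = 2.6043 (t = 4.9753), x⁻ = (-7.1174) → reset → x⁺ = (-6.1333), jump to mode 0
Mode 0: guard c·x = -0.8489 hit at Δt = 1.2119 (t = 6.1872), x⁻ = (-0.8489) → reset → x⁺ = (-0.9235), jump to mode 1
Mode 1: flow for 0.8237 to horizon, guard not reached → x = (-1.8203)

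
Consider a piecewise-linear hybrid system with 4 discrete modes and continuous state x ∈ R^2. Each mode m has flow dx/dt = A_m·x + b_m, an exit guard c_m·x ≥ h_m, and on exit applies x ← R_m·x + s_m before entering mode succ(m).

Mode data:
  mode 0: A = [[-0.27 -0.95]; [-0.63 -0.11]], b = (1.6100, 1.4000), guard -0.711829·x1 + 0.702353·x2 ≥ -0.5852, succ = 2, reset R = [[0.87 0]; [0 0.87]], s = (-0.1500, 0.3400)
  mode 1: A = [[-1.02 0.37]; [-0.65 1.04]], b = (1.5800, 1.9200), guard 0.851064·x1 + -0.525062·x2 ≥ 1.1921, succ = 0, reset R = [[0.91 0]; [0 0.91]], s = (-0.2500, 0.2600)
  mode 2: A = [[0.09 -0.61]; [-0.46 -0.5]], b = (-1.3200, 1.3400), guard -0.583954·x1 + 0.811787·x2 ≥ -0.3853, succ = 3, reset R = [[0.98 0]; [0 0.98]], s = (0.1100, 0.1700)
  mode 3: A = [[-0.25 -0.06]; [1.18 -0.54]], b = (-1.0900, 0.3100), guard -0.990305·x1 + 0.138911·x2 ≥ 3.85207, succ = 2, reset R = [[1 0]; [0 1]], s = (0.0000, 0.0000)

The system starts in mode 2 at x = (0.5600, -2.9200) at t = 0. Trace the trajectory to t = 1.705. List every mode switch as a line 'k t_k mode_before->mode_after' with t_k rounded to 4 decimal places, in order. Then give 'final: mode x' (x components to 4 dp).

Mode 2: guard c·x = -0.3853 hit at Δt = 1.3460 (t = 1.3460), x⁻ = (0.1110, -0.3948) → reset → x⁺ = (0.2188, -0.2169), jump to mode 3
Mode 3: flow for 0.3590 to horizon, guard not reached → x = (-0.1716, -0.0719)

1 1.3460 2->3
final: 3 -0.1716 -0.0719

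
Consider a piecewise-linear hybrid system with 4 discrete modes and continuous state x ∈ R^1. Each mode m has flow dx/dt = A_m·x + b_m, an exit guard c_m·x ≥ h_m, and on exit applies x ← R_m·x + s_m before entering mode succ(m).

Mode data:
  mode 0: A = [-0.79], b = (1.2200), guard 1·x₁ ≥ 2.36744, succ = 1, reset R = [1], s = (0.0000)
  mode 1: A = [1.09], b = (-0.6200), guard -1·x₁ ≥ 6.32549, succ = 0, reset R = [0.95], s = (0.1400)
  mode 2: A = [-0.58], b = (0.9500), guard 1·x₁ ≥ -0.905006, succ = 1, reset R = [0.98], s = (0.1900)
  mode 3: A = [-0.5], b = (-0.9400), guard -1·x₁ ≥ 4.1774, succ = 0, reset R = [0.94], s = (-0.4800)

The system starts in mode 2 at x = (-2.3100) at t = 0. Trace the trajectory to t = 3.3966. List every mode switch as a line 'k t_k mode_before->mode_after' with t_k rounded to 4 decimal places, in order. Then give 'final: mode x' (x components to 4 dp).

1 0.7584 2->1
2 2.3135 1->0
final: 0 -1.6065

Mode 2: guard c·x = -0.9050 hit at Δt = 0.7584 (t = 0.7584), x⁻ = (-0.9050) → reset → x⁺ = (-0.6969), jump to mode 1
Mode 1: guard c·x = 6.3255 hit at Δt = 1.5551 (t = 2.3135), x⁻ = (-6.3255) → reset → x⁺ = (-5.8692), jump to mode 0
Mode 0: flow for 1.0831 to horizon, guard not reached → x = (-1.6065)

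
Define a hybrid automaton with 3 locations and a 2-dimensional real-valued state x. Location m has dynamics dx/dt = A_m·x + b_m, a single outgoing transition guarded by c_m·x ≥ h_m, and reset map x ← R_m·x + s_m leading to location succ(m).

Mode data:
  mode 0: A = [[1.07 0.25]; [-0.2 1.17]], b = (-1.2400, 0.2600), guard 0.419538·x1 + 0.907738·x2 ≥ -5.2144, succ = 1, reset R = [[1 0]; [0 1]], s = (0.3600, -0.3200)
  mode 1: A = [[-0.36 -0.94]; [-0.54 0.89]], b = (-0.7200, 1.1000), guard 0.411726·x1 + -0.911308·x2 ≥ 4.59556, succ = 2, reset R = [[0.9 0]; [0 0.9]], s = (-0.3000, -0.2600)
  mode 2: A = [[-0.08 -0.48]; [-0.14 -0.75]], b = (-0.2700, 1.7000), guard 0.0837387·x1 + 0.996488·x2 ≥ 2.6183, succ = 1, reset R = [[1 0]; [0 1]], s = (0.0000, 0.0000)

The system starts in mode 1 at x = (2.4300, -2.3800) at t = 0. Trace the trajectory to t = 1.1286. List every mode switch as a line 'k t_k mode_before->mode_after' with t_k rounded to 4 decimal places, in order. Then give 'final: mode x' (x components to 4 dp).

Mode 1: guard c·x = 4.5956 hit at Δt = 0.4461 (t = 0.4461), x⁻ = (2.9392, -3.7149) → reset → x⁺ = (2.3453, -3.6034), jump to mode 2
Mode 2: flow for 0.6825 to horizon, guard not reached → x = (2.8136, -1.4506)

1 0.4461 1->2
final: 2 2.8136 -1.4506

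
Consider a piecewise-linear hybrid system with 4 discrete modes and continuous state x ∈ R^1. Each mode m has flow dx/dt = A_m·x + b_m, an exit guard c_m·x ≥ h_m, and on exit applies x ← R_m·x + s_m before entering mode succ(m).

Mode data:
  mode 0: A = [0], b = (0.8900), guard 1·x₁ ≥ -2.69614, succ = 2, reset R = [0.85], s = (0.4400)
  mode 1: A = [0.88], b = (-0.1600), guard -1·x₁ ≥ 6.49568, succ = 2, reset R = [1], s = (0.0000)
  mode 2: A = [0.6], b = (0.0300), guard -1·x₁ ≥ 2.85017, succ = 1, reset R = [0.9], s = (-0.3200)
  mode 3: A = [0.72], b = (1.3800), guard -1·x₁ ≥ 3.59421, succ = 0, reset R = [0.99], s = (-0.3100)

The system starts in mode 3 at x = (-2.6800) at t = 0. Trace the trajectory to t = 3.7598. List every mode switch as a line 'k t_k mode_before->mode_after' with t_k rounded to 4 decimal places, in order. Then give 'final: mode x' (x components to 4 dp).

1 1.0936 3->0
2 2.4106 0->2
3 3.1455 2->1
final: 1 -5.0842

Mode 3: guard c·x = 3.5942 hit at Δt = 1.0936 (t = 1.0936), x⁻ = (-3.5942) → reset → x⁺ = (-3.8683), jump to mode 0
Mode 0: guard c·x = -2.6961 hit at Δt = 1.3170 (t = 2.4106), x⁻ = (-2.6961) → reset → x⁺ = (-1.8517), jump to mode 2
Mode 2: guard c·x = 2.8502 hit at Δt = 0.7349 (t = 3.1455), x⁻ = (-2.8502) → reset → x⁺ = (-2.8852), jump to mode 1
Mode 1: flow for 0.6143 to horizon, guard not reached → x = (-5.0842)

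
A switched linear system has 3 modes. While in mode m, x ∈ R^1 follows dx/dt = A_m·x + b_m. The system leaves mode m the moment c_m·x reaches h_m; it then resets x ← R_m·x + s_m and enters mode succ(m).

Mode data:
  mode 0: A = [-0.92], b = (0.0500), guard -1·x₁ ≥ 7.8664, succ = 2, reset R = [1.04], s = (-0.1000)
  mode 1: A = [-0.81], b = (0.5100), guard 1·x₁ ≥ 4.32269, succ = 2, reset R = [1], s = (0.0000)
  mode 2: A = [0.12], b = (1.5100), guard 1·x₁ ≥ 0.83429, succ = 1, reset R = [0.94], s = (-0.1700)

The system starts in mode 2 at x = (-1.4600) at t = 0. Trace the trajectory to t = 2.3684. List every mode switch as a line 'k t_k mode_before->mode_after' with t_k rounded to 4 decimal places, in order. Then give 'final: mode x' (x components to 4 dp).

1 1.5627 2->1
final: 1 0.6216

Mode 2: guard c·x = 0.8343 hit at Δt = 1.5627 (t = 1.5627), x⁻ = (0.8343) → reset → x⁺ = (0.6142), jump to mode 1
Mode 1: flow for 0.8057 to horizon, guard not reached → x = (0.6216)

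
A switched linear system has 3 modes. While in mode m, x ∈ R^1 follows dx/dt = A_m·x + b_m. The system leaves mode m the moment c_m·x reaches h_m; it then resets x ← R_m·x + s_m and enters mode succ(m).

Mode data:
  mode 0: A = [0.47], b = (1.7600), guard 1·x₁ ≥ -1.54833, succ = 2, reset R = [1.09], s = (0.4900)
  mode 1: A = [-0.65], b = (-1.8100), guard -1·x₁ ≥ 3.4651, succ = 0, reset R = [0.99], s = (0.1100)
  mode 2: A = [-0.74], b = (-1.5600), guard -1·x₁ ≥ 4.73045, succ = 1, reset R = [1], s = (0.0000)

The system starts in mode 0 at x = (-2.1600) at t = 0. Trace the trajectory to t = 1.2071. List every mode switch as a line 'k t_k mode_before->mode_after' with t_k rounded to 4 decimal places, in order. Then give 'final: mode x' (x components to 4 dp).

Mode 0: guard c·x = -1.5483 hit at Δt = 0.6945 (t = 0.6945), x⁻ = (-1.5483) → reset → x⁺ = (-1.1977), jump to mode 2
Mode 2: flow for 0.5126 to horizon, guard not reached → x = (-1.4851)

1 0.6945 0->2
final: 2 -1.4851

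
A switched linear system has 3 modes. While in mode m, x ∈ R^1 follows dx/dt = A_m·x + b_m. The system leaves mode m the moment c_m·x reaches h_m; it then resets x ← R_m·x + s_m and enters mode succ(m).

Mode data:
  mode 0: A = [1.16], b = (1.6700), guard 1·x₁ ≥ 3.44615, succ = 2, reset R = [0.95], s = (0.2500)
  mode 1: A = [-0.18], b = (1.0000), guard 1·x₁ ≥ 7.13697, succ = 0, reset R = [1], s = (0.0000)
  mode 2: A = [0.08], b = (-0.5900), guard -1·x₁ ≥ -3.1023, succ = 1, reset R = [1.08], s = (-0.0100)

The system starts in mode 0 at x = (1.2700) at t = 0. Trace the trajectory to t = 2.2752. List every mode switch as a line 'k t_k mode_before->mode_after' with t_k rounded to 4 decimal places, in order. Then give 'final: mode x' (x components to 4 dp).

1 0.5082 0->2
2 1.8066 2->1
final: 1 3.5197

Mode 0: guard c·x = 3.4461 hit at Δt = 0.5082 (t = 0.5082), x⁻ = (3.4461) → reset → x⁺ = (3.5238), jump to mode 2
Mode 2: guard c·x = -3.1023 hit at Δt = 1.2984 (t = 1.8066), x⁻ = (3.1023) → reset → x⁺ = (3.3405), jump to mode 1
Mode 1: flow for 0.4686 to horizon, guard not reached → x = (3.5197)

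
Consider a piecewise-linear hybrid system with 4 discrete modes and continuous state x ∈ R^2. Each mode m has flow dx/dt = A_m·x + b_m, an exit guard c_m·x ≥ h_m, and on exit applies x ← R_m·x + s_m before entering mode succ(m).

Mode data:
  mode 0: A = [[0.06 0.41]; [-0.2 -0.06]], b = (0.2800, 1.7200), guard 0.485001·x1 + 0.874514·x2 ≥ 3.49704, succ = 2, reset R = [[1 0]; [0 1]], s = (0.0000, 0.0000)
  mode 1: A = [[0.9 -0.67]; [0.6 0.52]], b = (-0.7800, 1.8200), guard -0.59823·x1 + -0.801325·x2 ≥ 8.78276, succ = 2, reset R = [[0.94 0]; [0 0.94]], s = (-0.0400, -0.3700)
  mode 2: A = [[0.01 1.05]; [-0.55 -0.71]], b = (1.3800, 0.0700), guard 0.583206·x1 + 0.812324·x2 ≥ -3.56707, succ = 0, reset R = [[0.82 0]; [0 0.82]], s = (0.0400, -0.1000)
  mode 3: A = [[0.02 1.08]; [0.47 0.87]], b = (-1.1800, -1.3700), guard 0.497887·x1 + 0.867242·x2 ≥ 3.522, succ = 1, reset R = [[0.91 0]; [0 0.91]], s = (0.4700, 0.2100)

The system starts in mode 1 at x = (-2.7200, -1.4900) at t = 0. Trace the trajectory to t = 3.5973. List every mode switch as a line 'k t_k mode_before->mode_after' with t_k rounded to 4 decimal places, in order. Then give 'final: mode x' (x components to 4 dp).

1 1.4647 1->2
2 2.5983 2->0
final: 0 -5.4428 3.6189

Mode 1: guard c·x = 8.7828 hit at Δt = 1.4647 (t = 1.4647), x⁻ = (-7.6159, -5.2746) → reset → x⁺ = (-7.1990, -5.3281), jump to mode 2
Mode 2: guard c·x = -3.5671 hit at Δt = 1.1336 (t = 2.5983), x⁻ = (-7.7200, 1.1514) → reset → x⁺ = (-6.2904, 0.8441), jump to mode 0
Mode 0: flow for 0.9990 to horizon, guard not reached → x = (-5.4428, 3.6189)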